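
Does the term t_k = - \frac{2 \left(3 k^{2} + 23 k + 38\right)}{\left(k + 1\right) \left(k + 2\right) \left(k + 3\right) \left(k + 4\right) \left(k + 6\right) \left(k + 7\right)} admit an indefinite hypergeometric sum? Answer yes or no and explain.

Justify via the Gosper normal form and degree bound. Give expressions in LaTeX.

Yes. s_k = \frac{k \left(- k^{2} - 10 k - 27\right)}{9 \left(k^{3} + 10 k^{2} + 27 k + 18\right)}.

Ratio r(k) = (k + 1)*(k + 6)*(23*k + 3*(k + 1)**2 + 61)/((k + 5)*(k + 8)*(3*k**2 + 23*k + 38)).
Gosper form: A/B · C(k+1)/C(k) with A=k + 1, B=k + 8, C=k**3 + 38*k**2/3 + 51*k + 190/3.
Need (k + 1)·f(k+1) − (k + 7)·f(k) = k**3 + 38*k**2/3 + 51*k + 190/3.
From deg A=1, deg B=1, deg C=3: d=6.
A polynomial solution: f(k) = k*(k + 2)*(k + 4)*(k + 5)*(k**2 + 10*k + 27)/54.
R(k) = B(k−1)·f(k)/C(k) = k*(k + 2)*(k + 4)*(k + 7)*(k**2 + 10*k + 27)/(18*(3*k**2 + 23*k + 38)); s_k = R·t_k = k*(-k**2 - 10*k - 27)/(9*(k**3 + 10*k**2 + 27*k + 18)).
Verify: 2*(-3*k**2 - 23*k - 38)/(k**6 + 23*k**5 + 207*k**4 + 925*k**3 + 2144*k**2 + 2412*k + 1008) matches t_k.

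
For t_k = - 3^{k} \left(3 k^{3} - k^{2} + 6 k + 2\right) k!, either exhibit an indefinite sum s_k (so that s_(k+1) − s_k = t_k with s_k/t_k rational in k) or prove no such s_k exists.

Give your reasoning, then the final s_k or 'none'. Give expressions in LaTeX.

s_k = - 3^{k} \left(k^{2} - 3 k + 4\right) k!

t_(k+1)/t_k = 3*(3*k**4 + 11*k**3 + 21*k**2 + 23*k + 10)/(3*k**3 - k**2 + 6*k + 2).
A = 3*k + 3, B = 1, C = k**3 - k**2/3 + 2*k + 2/3.
Need (3*k + 3)·f(k+1) − (1)·f(k) = k**3 - k**2/3 + 2*k + 2/3.
d = 2 from the (1,0,3) case.
A polynomial solution: f(k) = (k**2 - 3*k + 4)/3.
R(k) = B(k−1)·f(k)/C(k) = (k**2 - 3*k + 4)/(3*k**3 - k**2 + 6*k + 2); s_k = R·t_k = -3**k*(k**2 - 3*k + 4)*factorial(k).
Δs = -3**k*(3*k**3 - k**2 + 6*k + 2)*factorial(k), as required.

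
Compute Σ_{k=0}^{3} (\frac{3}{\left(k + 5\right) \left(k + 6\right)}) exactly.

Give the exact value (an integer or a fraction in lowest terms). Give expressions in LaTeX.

Σ = 4/15

t_(k+1)/t_k = (k + 5)/(k + 7).
Factor: A=k + 5; B=k + 7; C=1.
Set up (k + 5)·f(k+1) − (k + 6)·f(k) − (1) = 0.
deg f ≤ 1 (via 1,1,0).
Solving with deg f ≤ 1: f(k) = k/5.
Certificate R = B(k−1)f/C = k*(k + 6)/5 gives s_k = 3*k/(5*(k + 5)).
Δs = 3/(k**2 + 11*k + 30), as required.
Σ_(k=0)^(3) t_k = s_(4) − s_(0) = 4/15 − (0) = 4/15.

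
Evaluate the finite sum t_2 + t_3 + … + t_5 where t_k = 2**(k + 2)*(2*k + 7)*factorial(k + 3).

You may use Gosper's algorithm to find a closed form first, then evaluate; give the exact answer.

The ratio is 2*(k + 4)*(2*k + 9)/(2*k + 7).
Take A(k)=2*k + 8, B(k)=1, C(k)=k + 7/2.
Solve (2*k + 8)·f(k+1) − (1)·f(k) = k + 7/2.
d = 0 from the (1,0,1) case.
A polynomial solution: f(k) = 1/2.
R(k) = B(k−1)·f(k)/C(k) = 1/(2*k + 7); s_k = R·t_k = 2**(k + 2)*factorial(k + 3).
Verify: 2**(k + 2)*(2*k + 7)*factorial(k + 3) matches t_k.
Σ_(k=2)^(5) t_k = s_(6) − s_(2) = 92897280 − (1920) = 92895360.

Σ = 92895360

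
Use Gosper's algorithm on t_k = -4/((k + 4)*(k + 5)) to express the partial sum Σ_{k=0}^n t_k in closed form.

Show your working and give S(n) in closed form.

The ratio is (k + 4)/(k + 6).
So A=k + 4 and B=k + 6, with C=1.
Need (k + 4)·f(k+1) − (k + 5)·f(k) = 1.
deg f ≤ 1 (via 1,1,0).
Solve for f: f(k) = k/4 (degree 1 ≤ 1).
R(k) = B(k−1)·f(k)/C(k) = k*(k + 5)/4; s_k = R·t_k = -k/(k + 4).
Δs = -4/(k**2 + 9*k + 20), as required.
Σ_(k=0)^n t_k = s_(n+1) − s_(0) = ((-n - 1)/(n + 5)) − (0), i.e. (-n - 1)/(n + 5).

S(n) = (-n - 1)/(n + 5)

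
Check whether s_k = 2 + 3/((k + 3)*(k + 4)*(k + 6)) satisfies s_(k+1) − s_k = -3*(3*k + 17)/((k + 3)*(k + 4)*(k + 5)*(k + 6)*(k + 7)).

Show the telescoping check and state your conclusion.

s_(k+1) = 2 + 3/((k + 4)*(k + 5)*(k + 7))
s_(k+1) − s_k = 3*(-3*k - 17)/(k**5 + 25*k**4 + 245*k**3 + 1175*k**2 + 2754*k + 2520)
(s_(k+1) − s_k) − t_k = 0

valid (s_(k+1) − s_k reduces to t_k)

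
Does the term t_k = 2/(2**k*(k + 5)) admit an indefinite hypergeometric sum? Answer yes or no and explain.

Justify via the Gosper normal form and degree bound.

The ratio is (k + 5)/(2*(k + 6)).
Take A(k)=k/2 + 5/2, B(k)=k + 6, C(k)=1.
f must satisfy (k/2 + 5/2)·f(k+1) − (k + 5)·f(k) = 1.
Bound: deg f ≤ -1.
deg f ≤ -1 is impossible — no certificate.

No — key equation has no polynomial f.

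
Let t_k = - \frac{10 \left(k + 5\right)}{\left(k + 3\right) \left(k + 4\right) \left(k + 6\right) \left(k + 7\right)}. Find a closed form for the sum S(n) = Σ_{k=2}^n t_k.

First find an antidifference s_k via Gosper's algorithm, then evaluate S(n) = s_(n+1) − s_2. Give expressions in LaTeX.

S(n) = \frac{- n^{2} - 11 n + 12}{8 \left(n^{2} + 11 n + 28\right)}

Step 1: r(k) = (k + 3)*(k + 6)**2/((k + 5)**2*(k + 8)).
Gosper form: A/B · C(k+1)/C(k) with A=k + 3, B=k + 8, C=k**2 + 10*k + 25.
Need (k + 3)·f(k+1) − (k + 7)·f(k) = k**2 + 10*k + 25.
deg f ≤ 4 (via 1,1,2).
Match coefficients ⇒ f(k) = k*(k + 4)*(k + 5)*(k + 9)/36.
Certificate R = B(k−1)f/C = k*(k + 4)*(k + 7)*(k + 9)/(36*(k + 5)) gives s_k = 5*k*(-k - 9)/(18*(k**2 + 9*k + 18)).
Δs = 10*(-k - 5)/(k**4 + 20*k**3 + 145*k**2 + 450*k + 504), as required.
Evaluate: s_(n+1) = 5*(-n**2 - 11*n - 10)/(18*(n**2 + 11*n + 28)); subtract s_(2) = -11/72 ⇒ S(n) = (-n**2 - 11*n + 12)/(8*(n**2 + 11*n + 28)).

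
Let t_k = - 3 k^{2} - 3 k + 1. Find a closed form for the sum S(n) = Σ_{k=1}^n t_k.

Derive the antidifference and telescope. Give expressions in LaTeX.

Ratio r(k) = (3*k**2 + 9*k + 5)/(3*k**2 + 3*k - 1).
Factor: A=1; B=1; C=k**2 + k - 1/3.
f must satisfy (1)·f(k+1) − (1)·f(k) = k**2 + k - 1/3.
Degrees (0,0,2) ⇒ d ≤ 3.
Solving with deg f ≤ 3: f(k) = k*(k**2 - 2)/3.
Then R = B(k−1)f/C = k*(k**2 - 2)/(3*k**2 + 3*k - 1), so s_k = R(k)·t_k = k*(2 - k**2).
Verify: -3*k**2 - 3*k + 1 matches t_k.
Evaluate: s_(n+1) = -n**3 - 3*n**2 - n + 1; subtract s_(1) = 1 ⇒ S(n) = n*(-n**2 - 3*n - 1).

S(n) = n \left(- n^{2} - 3 n - 1\right)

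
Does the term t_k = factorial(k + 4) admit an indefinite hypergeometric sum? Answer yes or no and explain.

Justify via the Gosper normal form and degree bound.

t_(k+1)/t_k = k + 5.
A = k + 5, B = 1, C = 1.
Set up (k + 5)·f(k+1) − (1)·f(k) − (1) = 0.
d = -1 from the (1,0,0) case.
d = -1 < 0 ⇒ no nonzero polynomial f; not summable.

No — negative degree bound, so no certificate f.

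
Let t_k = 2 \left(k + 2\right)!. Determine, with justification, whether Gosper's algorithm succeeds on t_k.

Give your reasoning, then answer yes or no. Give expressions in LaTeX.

Compute t_(k+1)/t_k: get k + 3.
Normal form (A,B,C) = (k + 3, 1, 1).
Solve (k + 3)·f(k+1) − (1)·f(k) = 1.
Bound: deg f ≤ -1.
Bound -1 < 0, so the key equation has no polynomial solution.

No — negative degree bound, so no certificate f.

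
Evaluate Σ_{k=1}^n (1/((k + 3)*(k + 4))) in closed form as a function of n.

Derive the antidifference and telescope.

Compute t_(k+1)/t_k: get (k + 3)/(k + 5).
Normal form (A,B,C) = (k + 3, k + 5, 1).
Set up (k + 3)·f(k+1) − (k + 4)·f(k) − (1) = 0.
deg f ≤ 1 (via 1,1,0).
Solving with deg f ≤ 1: f(k) = k/3.
Then R = B(k−1)f/C = k*(k + 4)/3, so s_k = R(k)·t_k = k/(3*(k + 3)).
Check: Δs_k = 1/(k**2 + 7*k + 12). ✓
Σ_(k=1)^n t_k = s_(n+1) − s_(1) = ((n + 1)/(3*(n + 4))) − (1/12), i.e. n/(4*(n + 4)).

S(n) = n/(4*(n + 4))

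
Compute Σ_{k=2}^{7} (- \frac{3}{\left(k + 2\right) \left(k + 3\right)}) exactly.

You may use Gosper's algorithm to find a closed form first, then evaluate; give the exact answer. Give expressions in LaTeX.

Step 1: r(k) = (k + 2)/(k + 4).
Gosper form: A/B · C(k+1)/C(k) with A=k + 2, B=k + 4, C=1.
Solve (k + 2)·f(k+1) − (k + 3)·f(k) = 1.
d = 1 from the (1,1,0) case.
Solve for f: f(k) = k/2 (degree 1 ≤ 1).
R(k) = B(k−1)·f(k)/C(k) = k*(k + 3)/2; s_k = R·t_k = -3*k/(2*k + 4).
Δs = -3/(k**2 + 5*k + 6), as required.
Σ_(k=2)^(7) t_k = s_(8) − s_(2) = -6/5 − (-3/4) = -9/20.

Σ = -9/20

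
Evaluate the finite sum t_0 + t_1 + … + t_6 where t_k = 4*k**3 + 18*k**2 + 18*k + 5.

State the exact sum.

Σ = 3815

Step 1: r(k) = (4*k**3 + 30*k**2 + 66*k + 45)/(4*k**3 + 18*k**2 + 18*k + 5).
Take A(k)=1, B(k)=1, C(k)=k**3 + 9*k**2/2 + 9*k/2 + 5/4.
f must satisfy (1)·f(k+1) − (1)·f(k) = k**3 + 9*k**2/2 + 9*k/2 + 5/4.
Degrees (0,0,3) ⇒ d ≤ 4.
Coefficient equations give f(k) = k*(k**3 + 4*k**2 + k - 1)/4.
R(k) = B(k−1)·f(k)/C(k) = k*(k**3 + 4*k**2 + k - 1)/((2*k + 1)*(2*k**2 + 8*k + 5)); s_k = R·t_k = k*(k**3 + 4*k**2 + k - 1).
Check: Δs_k = 4*k**3 + 18*k**2 + 18*k + 5. ✓
Evaluate s at k=7 and k=0: 3815 and 0; difference 3815.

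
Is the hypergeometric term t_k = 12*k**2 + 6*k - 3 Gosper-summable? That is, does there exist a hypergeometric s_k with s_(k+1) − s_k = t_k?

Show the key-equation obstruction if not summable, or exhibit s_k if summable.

Ratio r(k) = (4*k**2 + 10*k + 5)/(4*k**2 + 2*k - 1).
Take A(k)=1, B(k)=1, C(k)=k**2 + k/2 - 1/4.
Solve (1)·f(k+1) − (1)·f(k) = k**2 + k/2 - 1/4.
Degrees (0,0,2) ⇒ d ≤ 3.
Coefficient equations give f(k) = k*(4*k**2 - 3*k - 4)/12.
So s_k = (B(k−1)f/C)·t_k = (k*(4*k**2 - 3*k - 4)/(3*(4*k**2 + 2*k - 1)))·t_k = k*(4*k**2 - 3*k - 4).
s_(k+1) − s_k = 12*k**2 + 6*k - 3 = t_k.

Yes. s_k = k*(4*k**2 - 3*k - 4).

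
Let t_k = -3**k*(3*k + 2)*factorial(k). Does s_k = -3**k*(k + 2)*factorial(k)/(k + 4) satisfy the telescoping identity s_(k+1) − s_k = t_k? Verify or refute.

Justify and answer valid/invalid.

Invalid: residual 2*3**k*(3*k**2 + 14*k + 7)*factorial(k)/((k + 4)*(k + 5)) ≠ 0.

s_(k+1) = -3**(k + 1)*(k + 3)*factorial(k + 1)/(k + 5)
s_(k+1) − s_k = -3**k*(3*k**3 + 23*k**2 + 50*k + 26)*factorial(k)/((k + 4)*(k + 5))
(s_(k+1) − s_k) − t_k = 2*3**k*(3*k**2 + 14*k + 7)*factorial(k)/((k + 4)*(k + 5))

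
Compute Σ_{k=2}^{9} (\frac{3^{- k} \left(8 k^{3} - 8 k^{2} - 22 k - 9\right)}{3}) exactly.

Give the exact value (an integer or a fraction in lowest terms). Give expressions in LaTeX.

r(k) = (8*k**3 + 16*k**2 - 14*k - 31)/(3*(8*k**3 - 8*k**2 - 22*k - 9)) after simplifying.
Normal form (A,B,C) = (1/3, 1, k**3 - k**2 - 11*k/4 - 9/8).
Need (1/3)·f(k+1) − (1)·f(k) = k**3 - k**2 - 11*k/4 - 9/8.
deg f ≤ 3 (via 0,0,3).
Coefficient equations give f(k) = -3*(k - 1)*(4*k**2 + 6*k + 3)/8.
R(k) = B(k−1)·f(k)/C(k) = -3*(k - 1)*(4*k**2 + 6*k + 3)/(8*k**3 - 8*k**2 - 22*k - 9); s_k = R·t_k = (-4*k**3 - 2*k**2 + 3*k + 3)/3**k.
Check: Δs_k = (8*k**3 - 8*k**2 - 22*k - 9)/(3*3**k). ✓
Σ_(k=2)^(9) t_k = s_(10) − s_(2) = -463/6561 − (-31/9) = 22136/6561.

Σ = 22136/6561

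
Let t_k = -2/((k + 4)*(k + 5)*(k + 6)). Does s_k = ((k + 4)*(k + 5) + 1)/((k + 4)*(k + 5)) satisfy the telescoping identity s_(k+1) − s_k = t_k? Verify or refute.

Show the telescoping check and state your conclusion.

s_(k+1) = ((k + 5)*(k + 6) + 1)/((k + 5)*(k + 6))
s_(k+1) − s_k = -2/(k**3 + 15*k**2 + 74*k + 120)
(s_(k+1) − s_k) − t_k = 0

Valid: the claim telescopes to t_k.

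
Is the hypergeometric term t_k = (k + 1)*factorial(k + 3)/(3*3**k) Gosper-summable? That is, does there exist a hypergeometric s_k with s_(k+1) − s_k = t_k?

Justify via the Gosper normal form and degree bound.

Yes. s_k = factorial(k + 3)/3**k.

The ratio is (k + 2)*(k + 4)/(3*(k + 1)).
Factor: A=k/3 + 4/3; B=1; C=k + 1.
Set up (k/3 + 4/3)·f(k+1) − (1)·f(k) − (k + 1) = 0.
deg f ≤ 0 (via 1,0,1).
A polynomial solution: f(k) = 3.
R(k) = B(k−1)·f(k)/C(k) = 3/(k + 1); s_k = R·t_k = factorial(k + 3)/3**k.
s_(k+1) − s_k = (k + 1)*factorial(k + 3)/(3*3**k) = t_k.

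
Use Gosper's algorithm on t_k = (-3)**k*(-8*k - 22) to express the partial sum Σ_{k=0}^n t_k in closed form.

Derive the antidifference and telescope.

Step 1: r(k) = 3*(-4*k - 15)/(4*k + 11).
Normal form (A,B,C) = (-3, 1, k + 11/4).
Need (-3)·f(k+1) − (1)·f(k) = k + 11/4.
From deg A=0, deg B=0, deg C=1: d=1.
Solve for f: f(k) = -(k + 2)/4 (degree 1 ≤ 1).
Then R = B(k−1)f/C = -(k + 2)/(4*k + 11), so s_k = R(k)·t_k = 2*(-3)**k*(k + 2).
Δs = (-3)**k*(-8*k - 22), as required.
s_(n+1) = (-3)**(n + 1)*(2*n + 6) and s_(0) = 4, so S(n) = -6*(-3)**n*n - 18*(-3)**n - 4.

S(n) = -6*(-3)**n*n - 18*(-3)**n - 4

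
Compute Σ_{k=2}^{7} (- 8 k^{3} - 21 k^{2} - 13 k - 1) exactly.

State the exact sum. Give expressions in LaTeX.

Σ = -9540

t_(k+1)/t_k = (8*k**3 + 45*k**2 + 79*k + 43)/(8*k**3 + 21*k**2 + 13*k + 1).
Gosper form: A/B · C(k+1)/C(k) with A=1, B=1, C=k**3 + 21*k**2/8 + 13*k/8 + 1/8.
Solve (1)·f(k+1) − (1)·f(k) = k**3 + 21*k**2/8 + 13*k/8 + 1/8.
d = 4 from the (0,0,3) case.
Coefficient equations give f(k) = k*(2*k**3 + 3*k**2 - 2*k - 2)/8.
Certificate R = B(k−1)f/C = k*(2*k**3 + 3*k**2 - 2*k - 2)/(8*k**3 + 21*k**2 + 13*k + 1) gives s_k = k*(-2*k**3 - 3*k**2 + 2*k + 2).
s_(k+1) − s_k = -8*k**3 - 21*k**2 - 13*k - 1 = t_k.
Evaluate s at k=8 and k=2: -9584 and -44; difference -9540.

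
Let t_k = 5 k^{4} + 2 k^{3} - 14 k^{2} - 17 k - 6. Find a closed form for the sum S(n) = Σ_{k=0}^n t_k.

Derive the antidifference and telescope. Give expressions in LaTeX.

S(n) = n^{5} + 3 n^{4} - 2 n^{3} - 15 n^{2} - 17 n - 6

r(k) = (5*k**4 + 22*k**3 + 22*k**2 - 19*k - 30)/(5*k**4 + 2*k**3 - 14*k**2 - 17*k - 6) after simplifying.
A = 1, B = 1, C = k**4 + 2*k**3/5 - 14*k**2/5 - 17*k/5 - 6/5.
Need (1)·f(k+1) − (1)·f(k) = k**4 + 2*k**3/5 - 14*k**2/5 - 17*k/5 - 6/5.
Bound: deg f ≤ 5.
Match coefficients ⇒ f(k) = k**2*(k + 1)*(k**2 - 3*k - 1)/5.
So s_k = (B(k−1)f/C)·t_k = (k**2*(k**2 - 3*k - 1)/((k - 2)*(5*k**2 + 7*k + 3)))·t_k = k**2*(k**3 - 2*k**2 - 4*k - 1).
Δs = 5*k**4 + 2*k**3 - 14*k**2 - 17*k - 6, as required.
Telescope: S(n) = s_(n+1) − s_(0) = n**5 + 3*n**4 - 2*n**3 - 15*n**2 - 17*n - 6 − (0) = n**5 + 3*n**4 - 2*n**3 - 15*n**2 - 17*n - 6.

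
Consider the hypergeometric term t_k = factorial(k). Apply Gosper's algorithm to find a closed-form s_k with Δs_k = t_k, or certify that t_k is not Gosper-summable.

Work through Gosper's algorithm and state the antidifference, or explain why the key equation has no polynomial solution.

Compute t_(k+1)/t_k: get k + 1.
So A=k + 1 and B=1, with C=1.
Set up (k + 1)·f(k+1) − (1)·f(k) − (1) = 0.
From deg A=1, deg B=0, deg C=0: d=-1.
d = -1 < 0 ⇒ no nonzero polynomial f; not summable.

no hypergeometric antidifference exists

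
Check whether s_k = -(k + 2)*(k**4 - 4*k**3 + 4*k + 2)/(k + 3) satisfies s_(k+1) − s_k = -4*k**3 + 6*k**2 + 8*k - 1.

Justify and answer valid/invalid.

Invalid: residual (3*k**4 + 10*k**3 - 26*k**2 - 27*k + 1)/(k**2 + 7*k + 12) ≠ 0.

s_(k+1) = -(k + 3)*(4*k + (k + 1)**4 - 4*(k + 1)**3 + 6)/(k + 4)
s_(k+1) − s_k = (-4*k**5 - 19*k**4 + 12*k**3 + 101*k**2 + 62*k - 11)/(k**2 + 7*k + 12)
(s_(k+1) − s_k) − t_k = (3*k**4 + 10*k**3 - 26*k**2 - 27*k + 1)/(k**2 + 7*k + 12)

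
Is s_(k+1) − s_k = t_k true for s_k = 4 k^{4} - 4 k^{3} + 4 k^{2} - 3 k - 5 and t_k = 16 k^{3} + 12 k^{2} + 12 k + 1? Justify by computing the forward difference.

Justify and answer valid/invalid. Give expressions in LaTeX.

s_(k+1) = 4*k**4 + 12*k**3 + 16*k**2 + 9*k - 4
s_(k+1) − s_k = 16*k**3 + 12*k**2 + 12*k + 1
(s_(k+1) − s_k) − t_k = 0

Valid — Δs_k = t_k.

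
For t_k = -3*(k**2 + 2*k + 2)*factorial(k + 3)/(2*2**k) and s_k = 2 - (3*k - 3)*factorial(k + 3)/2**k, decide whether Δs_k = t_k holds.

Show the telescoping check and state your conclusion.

s_(k+1) = -3*2**(-k - 1)*k*factorial(k + 4) + 2
s_(k+1) − s_k = -3*(k**2 + 2*k + 2)*factorial(k + 3)/(2*2**k)
(s_(k+1) − s_k) − t_k = 0

Valid: the claim telescopes to t_k.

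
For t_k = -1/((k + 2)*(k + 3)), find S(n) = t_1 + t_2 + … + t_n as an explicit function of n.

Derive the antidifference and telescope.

S(n) = -n/(3*n + 9)

t_(k+1)/t_k = (k + 2)/(k + 4).
So A=k + 2 and B=k + 4, with C=1.
f must satisfy (k + 2)·f(k+1) − (k + 3)·f(k) = 1.
d = 1 from the (1,1,0) case.
A polynomial solution: f(k) = k/2.
Then R = B(k−1)f/C = k*(k + 3)/2, so s_k = R(k)·t_k = -k/(2*k + 4).
Verify: -1/(k**2 + 5*k + 6) matches t_k.
Telescope: S(n) = s_(n+1) − s_(1) = (-n - 1)/(2*(n + 3)) − (-1/6) = -n/(3*n + 9).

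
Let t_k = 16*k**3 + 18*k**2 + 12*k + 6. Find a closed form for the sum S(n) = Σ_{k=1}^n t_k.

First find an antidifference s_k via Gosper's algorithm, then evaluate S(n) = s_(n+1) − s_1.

S(n) = n*(4*n**3 + 14*n**2 + 19*n + 15)

r(k) = (8*k**3 + 33*k**2 + 48*k + 26)/(8*k**3 + 9*k**2 + 6*k + 3) after simplifying.
Factor: A=1; B=1; C=k**3 + 9*k**2/8 + 3*k/4 + 3/8.
Set up (1)·f(k+1) − (1)·f(k) − (k**3 + 9*k**2/8 + 3*k/4 + 3/8) = 0.
Degrees (0,0,3) ⇒ d ≤ 4.
Solve for f: f(k) = k*(4*k**3 - 2*k**2 + k + 3)/16 (degree 4 ≤ 4).
Then R = B(k−1)f/C = k*(4*k**3 - 2*k**2 + k + 3)/(2*(8*k**3 + 9*k**2 + 6*k + 3)), so s_k = R(k)·t_k = k*(4*k**3 - 2*k**2 + k + 3).
Check: Δs_k = 16*k**3 + 18*k**2 + 12*k + 6. ✓
Telescope: S(n) = s_(n+1) − s_(1) = 4*n**4 + 14*n**3 + 19*n**2 + 15*n + 6 − (6) = n*(4*n**3 + 14*n**2 + 19*n + 15).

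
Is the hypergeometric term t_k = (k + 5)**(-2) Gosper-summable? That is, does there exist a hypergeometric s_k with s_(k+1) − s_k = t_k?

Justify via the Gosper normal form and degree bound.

The ratio is (k + 5)**2/(k + 6)**2.
Normal form (A,B,C) = (k**2 + 10*k + 25, k**2 + 12*k + 36, 1).
Solve (k**2 + 10*k + 25)·f(k+1) − (k**2 + 10*k + 25)·f(k) = 1.
Degrees (2,2,0) ⇒ d ≤ 0.
Write f(k) = c0. Then LHS − RHS = -1, requiring -1 = 0: contradictory. No certificate.

No; the coefficient equations for f are inconsistent.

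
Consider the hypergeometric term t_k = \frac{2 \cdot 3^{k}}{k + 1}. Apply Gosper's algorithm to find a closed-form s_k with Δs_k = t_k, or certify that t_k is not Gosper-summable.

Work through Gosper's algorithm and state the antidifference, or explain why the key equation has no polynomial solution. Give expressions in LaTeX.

The ratio is 3*(k + 1)/(k + 2).
So A=3*k + 3 and B=k + 2, with C=1.
Need (3*k + 3)·f(k+1) − (k + 1)·f(k) = 1.
From deg A=1, deg B=1, deg C=0: d=-1.
deg f ≤ -1 is impossible — no certificate.

none (Gosper's algorithm certifies no s_k)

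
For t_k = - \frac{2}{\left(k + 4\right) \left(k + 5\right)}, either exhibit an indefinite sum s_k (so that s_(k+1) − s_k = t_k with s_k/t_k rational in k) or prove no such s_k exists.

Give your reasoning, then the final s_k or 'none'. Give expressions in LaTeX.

s_k = - \frac{k}{2 k + 8}

The ratio is (k + 4)/(k + 6).
A = k + 4, B = k + 6, C = 1.
f must satisfy (k + 4)·f(k+1) − (k + 5)·f(k) = 1.
deg f ≤ 1 (via 1,1,0).
Solve for f: f(k) = k/4 (degree 1 ≤ 1).
Then R = B(k−1)f/C = k*(k + 5)/4, so s_k = R(k)·t_k = -k/(2*k + 8).
Δs = -2/(k**2 + 9*k + 20), as required.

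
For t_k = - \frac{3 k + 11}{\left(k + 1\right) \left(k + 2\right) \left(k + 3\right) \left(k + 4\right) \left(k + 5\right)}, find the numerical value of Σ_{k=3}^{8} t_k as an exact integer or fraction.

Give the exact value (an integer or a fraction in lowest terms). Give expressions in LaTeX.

Σ = -129/20020

The ratio is (k + 1)*(3*k + 14)/((k + 6)*(3*k + 11)).
Gosper form: A/B · C(k+1)/C(k) with A=k + 1, B=k + 6, C=k + 11/3.
Set up (k + 1)·f(k+1) − (k + 5)·f(k) − (k + 11/3) = 0.
deg f ≤ 4 (via 1,1,1).
Solving with deg f ≤ 4: f(k) = k*(k + 3)*(k**2 + 7*k + 14)/24.
Then R = B(k−1)f/C = k*(k + 3)*(k + 5)*(k**2 + 7*k + 14)/(8*(3*k + 11)), so s_k = R(k)·t_k = k*(-k**2 - 7*k - 14)/(8*(k**3 + 7*k**2 + 14*k + 8)).
Verify: (-3*k - 11)/(k**5 + 15*k**4 + 85*k**3 + 225*k**2 + 274*k + 120) matches t_k.
Telescoping: Σ = s_(9) − s_(3) = -711/5720 − (-33/280) = -129/20020.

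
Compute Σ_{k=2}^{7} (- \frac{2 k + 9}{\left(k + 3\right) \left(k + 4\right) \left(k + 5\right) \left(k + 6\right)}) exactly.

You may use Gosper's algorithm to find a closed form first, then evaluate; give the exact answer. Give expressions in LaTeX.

Step 1: r(k) = (k + 3)*(2*k + 11)/((k + 7)*(2*k + 9)).
Gosper form: A/B · C(k+1)/C(k) with A=k + 3, B=k + 7, C=k + 9/2.
f must satisfy (k + 3)·f(k+1) − (k + 6)·f(k) = k + 9/2.
From deg A=1, deg B=1, deg C=1: d=3.
Match coefficients ⇒ f(k) = k*(k + 4)*(k + 8)/30.
Then R = B(k−1)f/C = k*(k + 4)*(k + 6)*(k + 8)/(15*(2*k + 9)), so s_k = R(k)·t_k = k*(-k - 8)/(15*(k**2 + 8*k + 15)).
s_(k+1) − s_k = (-2*k - 9)/(k**4 + 18*k**3 + 119*k**2 + 342*k + 360) = t_k.
Evaluate s at k=8 and k=2: -128/2145 and -4/105; difference -108/5005.

Σ = -108/5005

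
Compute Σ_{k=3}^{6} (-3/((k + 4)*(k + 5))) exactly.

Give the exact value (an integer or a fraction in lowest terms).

Σ = -12/77

Step 1: r(k) = (k + 4)/(k + 6).
A = k + 4, B = k + 6, C = 1.
Set up (k + 4)·f(k+1) − (k + 5)·f(k) − (1) = 0.
Bound: deg f ≤ 1.
A polynomial solution: f(k) = k/4.
Get s_k = R·t_k = -3*k/(4*k + 16) with R(k) = B(k−1)f(k)/C(k) = k*(k + 5)/4.
Δs = -3/(k**2 + 9*k + 20), as required.
Evaluate s at k=7 and k=3: -21/44 and -9/28; difference -12/77.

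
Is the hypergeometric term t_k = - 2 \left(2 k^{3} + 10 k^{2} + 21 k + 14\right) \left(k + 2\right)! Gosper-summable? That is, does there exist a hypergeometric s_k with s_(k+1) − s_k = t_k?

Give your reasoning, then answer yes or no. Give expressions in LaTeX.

The ratio is (2*k**4 + 22*k**3 + 95*k**2 + 188*k + 141)/(2*k**3 + 10*k**2 + 21*k + 14).
Take A(k)=k + 3, B(k)=1, C(k)=k**3 + 5*k**2 + 21*k/2 + 7.
Solve (k + 3)·f(k+1) − (1)·f(k) = k**3 + 5*k**2 + 21*k/2 + 7.
Bound: deg f ≤ 2.
Solving with deg f ≤ 2: f(k) = (2*k**2 + 2*k + 1)/2.
So s_k = (B(k−1)f/C)·t_k = ((2*k**2 + 2*k + 1)/(2*k**3 + 10*k**2 + 21*k + 14))·t_k = -2*(2*k**2 + 2*k + 1)*factorial(k + 2).
Δs = -2*(2*k**3 + 10*k**2 + 21*k + 14)*factorial(k + 2), as required.

Yes. s_k = - 2 \left(2 k^{2} + 2 k + 1\right) \left(k + 2\right)!.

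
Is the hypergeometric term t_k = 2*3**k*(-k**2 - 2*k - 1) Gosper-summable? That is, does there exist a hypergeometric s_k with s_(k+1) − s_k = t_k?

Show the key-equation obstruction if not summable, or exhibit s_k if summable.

Yes. s_k = 3**k*(-k**2 + k - 1).

Ratio r(k) = 3*(k**2 + 4*k + 4)/(k**2 + 2*k + 1).
A = 3, B = 1, C = k**2 + 2*k + 1.
f must satisfy (3)·f(k+1) − (1)·f(k) = k**2 + 2*k + 1.
deg f ≤ 2 (via 0,0,2).
Solve for f: f(k) = (k**2 - k + 1)/2 (degree 2 ≤ 2).
Certificate R = B(k−1)f/C = (k**2 - k + 1)/(2*(k + 1)**2) gives s_k = 3**k*(-k**2 + k - 1).
s_(k+1) − s_k = 2*3**k*(-k**2 - 2*k - 1) = t_k.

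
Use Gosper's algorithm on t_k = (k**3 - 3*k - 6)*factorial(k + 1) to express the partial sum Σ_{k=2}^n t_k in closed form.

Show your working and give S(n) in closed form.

S(n) = n**4*factorial(n) + 2*n**3*factorial(n) - 5*n**2*factorial(n) - 14*n*factorial(n) - 8*factorial(n) + 24

t_(k+1)/t_k = (k + 2)*(3*k - (k + 1)**3 + 9)/(-k**3 + 3*k + 6).
Normal form (A,B,C) = (k + 2, 1, k**3 - 3*k - 6).
Need (k + 2)·f(k+1) − (1)·f(k) = k**3 - 3*k - 6.
Degrees (1,0,3) ⇒ d ≤ 2.
Solving with deg f ≤ 2: f(k) = k**2 - 3*k - 2.
So s_k = (B(k−1)f/C)·t_k = ((k**2 - 3*k - 2)/(k**3 - 3*k - 6))·t_k = (k**2 - 3*k - 2)*factorial(k + 1).
Check: Δs_k = (k**3 - 3*k - 6)*factorial(k + 1). ✓
Evaluate: s_(n+1) = (n**2 - n - 4)*factorial(n + 2); subtract s_(2) = -24 ⇒ S(n) = n**4*factorial(n) + 2*n**3*factorial(n) - 5*n**2*factorial(n) - 14*n*factorial(n) - 8*factorial(n) + 24.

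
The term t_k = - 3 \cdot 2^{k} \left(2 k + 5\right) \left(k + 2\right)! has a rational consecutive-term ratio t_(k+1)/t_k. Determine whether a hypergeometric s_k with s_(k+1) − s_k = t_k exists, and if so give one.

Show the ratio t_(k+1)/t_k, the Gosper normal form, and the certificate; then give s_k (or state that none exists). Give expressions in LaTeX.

Ratio r(k) = 2*(k + 3)*(2*k + 7)/(2*k + 5).
Normal form (A,B,C) = (2*k + 6, 1, k + 5/2).
Set up (2*k + 6)·f(k+1) − (1)·f(k) − (k + 5/2) = 0.
d = 0 from the (1,0,1) case.
Match coefficients ⇒ f(k) = 1/2.
R(k) = B(k−1)·f(k)/C(k) = 1/(2*k + 5); s_k = R·t_k = -3*2**k*factorial(k + 2).
s_(k+1) − s_k = -3*2**k*(2*k + 5)*factorial(k + 2) = t_k.

s_k = - 3 \cdot 2^{k} \left(k + 2\right)!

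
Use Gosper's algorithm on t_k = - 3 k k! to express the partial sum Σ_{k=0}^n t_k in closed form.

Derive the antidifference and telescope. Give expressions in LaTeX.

Ratio r(k) = (k + 1)**2/k.
Take A(k)=k + 1, B(k)=1, C(k)=k.
Key eq: (k + 1)·f(k+1) = (1)·f(k) + (k).
From deg A=1, deg B=0, deg C=1: d=0.
Match coefficients ⇒ f(k) = 1.
So s_k = (B(k−1)f/C)·t_k = (1/k)·t_k = -3*factorial(k).
Check: Δs_k = -3*k*factorial(k). ✓
Σ_(k=0)^n t_k = s_(n+1) − s_(0) = (-3*factorial(n + 1)) − (-3), i.e. 3 - 3*factorial(n + 1).

S(n) = 3 - 3 \left(n + 1\right)!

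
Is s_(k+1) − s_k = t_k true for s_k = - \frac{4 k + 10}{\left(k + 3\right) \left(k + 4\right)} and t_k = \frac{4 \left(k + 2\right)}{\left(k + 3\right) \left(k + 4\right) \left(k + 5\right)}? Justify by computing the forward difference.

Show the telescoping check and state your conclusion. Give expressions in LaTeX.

Valid — Δs_k = t_k.

s_(k+1) = 2*(-2*k - 7)/((k + 4)*(k + 5))
s_(k+1) − s_k = 4*(k + 2)/(k**3 + 12*k**2 + 47*k + 60)
(s_(k+1) − s_k) − t_k = 0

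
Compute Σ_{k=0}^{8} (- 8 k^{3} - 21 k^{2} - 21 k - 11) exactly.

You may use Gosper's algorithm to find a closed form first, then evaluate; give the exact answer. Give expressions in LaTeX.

Σ = -15507

Compute t_(k+1)/t_k: get (8*k**3 + 45*k**2 + 87*k + 61)/(8*k**3 + 21*k**2 + 21*k + 11).
Normal form (A,B,C) = (1, 1, k**3 + 21*k**2/8 + 21*k/8 + 11/8).
Solve (1)·f(k+1) − (1)·f(k) = k**3 + 21*k**2/8 + 21*k/8 + 11/8.
Degrees (0,0,3) ⇒ d ≤ 4.
Coefficient equations give f(k) = k*(2*k**3 + 3*k**2 + 2*k + 4)/8.
Then R = B(k−1)f/C = k*(2*k**3 + 3*k**2 + 2*k + 4)/(8*k**3 + 21*k**2 + 21*k + 11), so s_k = R(k)·t_k = k*(-2*k**3 - 3*k**2 - 2*k - 4).
s_(k+1) − s_k = -8*k**3 - 21*k**2 - 21*k - 11 = t_k.
Sum = s_(9) − s_(0); s_(9) = -15507, s_(0) = 0 ⇒ -15507.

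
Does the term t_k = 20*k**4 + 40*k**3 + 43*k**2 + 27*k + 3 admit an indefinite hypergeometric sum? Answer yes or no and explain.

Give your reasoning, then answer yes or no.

Yes. s_k = k*(4*k**4 + k**2 + 2*k - 4).

Step 1: r(k) = (20*k**4 + 120*k**3 + 283*k**2 + 313*k + 133)/(20*k**4 + 40*k**3 + 43*k**2 + 27*k + 3).
Factor: A=1; B=1; C=k**4 + 2*k**3 + 43*k**2/20 + 27*k/20 + 3/20.
f must satisfy (1)·f(k+1) − (1)·f(k) = k**4 + 2*k**3 + 43*k**2/20 + 27*k/20 + 3/20.
d = 5 from the (0,0,4) case.
Solve for f: f(k) = k*(4*k**4 + k**2 + 2*k - 4)/20 (degree 5 ≤ 5).
Then R = B(k−1)f/C = k*(4*k**4 + k**2 + 2*k - 4)/(20*k**4 + 40*k**3 + 43*k**2 + 27*k + 3), so s_k = R(k)·t_k = k*(4*k**4 + k**2 + 2*k - 4).
s_(k+1) − s_k = 20*k**4 + 40*k**3 + 43*k**2 + 27*k + 3 = t_k.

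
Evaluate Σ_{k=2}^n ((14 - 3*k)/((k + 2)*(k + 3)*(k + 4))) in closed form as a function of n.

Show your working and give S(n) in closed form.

Ratio r(k) = (k + 2)*(3*k - 11)/((k + 5)*(3*k - 14)).
A = k + 2, B = k + 5, C = k - 14/3.
Key eq: (k + 2)·f(k+1) = (k + 4)·f(k) + (k - 14/3).
d = 2 from the (1,1,1) case.
A polynomial solution: f(k) = -k*(2*k + 19)/9.
So s_k = (B(k−1)f/C)·t_k = (-k*(k + 4)*(2*k + 19)/(3*(3*k - 14)))·t_k = k*(2*k + 19)/(3*(k + 2)*(k + 3)).
s_(k+1) − s_k = (14 - 3*k)/(k**3 + 9*k**2 + 26*k + 24) = t_k.
s_(n+1) = (2*n**2 + 23*n + 21)/(3*(n**2 + 7*n + 12)) and s_(2) = 23/30, so S(n) = (-n**2 + 23*n - 22)/(10*(n**2 + 7*n + 12)).

S(n) = (-n**2 + 23*n - 22)/(10*(n**2 + 7*n + 12))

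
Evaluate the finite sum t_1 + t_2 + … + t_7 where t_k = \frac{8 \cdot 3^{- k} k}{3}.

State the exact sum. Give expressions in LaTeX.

Σ = 13088/6561

Step 1: r(k) = (k + 1)/(3*k).
Gosper form: A/B · C(k+1)/C(k) with A=1/3, B=1, C=k.
Solve (1/3)·f(k+1) − (1)·f(k) = k.
Degrees (0,0,1) ⇒ d ≤ 1.
Solving with deg f ≤ 1: f(k) = -3*(2*k + 1)/4.
Certificate R = B(k−1)f/C = -3*(2*k + 1)/(4*k) gives s_k = 2*(-2*k - 1)/3**k.
Δs = 8*k/(3*3**k), as required.
Sum = s_(8) − s_(1); s_(8) = -34/6561, s_(1) = -2 ⇒ 13088/6561.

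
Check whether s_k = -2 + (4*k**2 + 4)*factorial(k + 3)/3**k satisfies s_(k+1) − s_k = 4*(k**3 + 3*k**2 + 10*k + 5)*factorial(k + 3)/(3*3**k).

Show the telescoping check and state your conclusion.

s_(k+1) = 3**(-k - 1)*(4*(k + 1)**2 + 4)*factorial(k + 4) - 2
s_(k+1) − s_k = 4*(k**3 + 3*k**2 + 10*k + 5)*factorial(k + 3)/(3*3**k)
(s_(k+1) − s_k) − t_k = 0

valid (s_(k+1) − s_k reduces to t_k)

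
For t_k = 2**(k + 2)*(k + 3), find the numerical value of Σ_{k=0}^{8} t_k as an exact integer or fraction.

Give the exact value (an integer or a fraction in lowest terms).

r(k) = 2*(k + 4)/(k + 3) after simplifying.
Gosper form: A/B · C(k+1)/C(k) with A=2, B=1, C=k + 3.
Set up (2)·f(k+1) − (1)·f(k) − (k + 3) = 0.
Degrees (0,0,1) ⇒ d ≤ 1.
A polynomial solution: f(k) = k + 1.
Then R = B(k−1)f/C = (k + 1)/(k + 3), so s_k = R(k)·t_k = 2**(k + 2)*(k + 1).
s_(k+1) − s_k = 2**(k + 2)*(k + 3) = t_k.
Evaluate s at k=9 and k=0: 20480 and 4; difference 20476.

Σ = 20476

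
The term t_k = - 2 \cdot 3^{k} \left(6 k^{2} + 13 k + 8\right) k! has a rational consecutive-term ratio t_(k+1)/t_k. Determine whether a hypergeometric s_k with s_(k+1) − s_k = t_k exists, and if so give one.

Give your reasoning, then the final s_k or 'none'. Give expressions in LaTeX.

Step 1: r(k) = 3*(6*k**3 + 31*k**2 + 52*k + 27)/(6*k**2 + 13*k + 8).
So A=3*k + 3 and B=1, with C=k**2 + 13*k/6 + 4/3.
Set up (3*k + 3)·f(k+1) − (1)·f(k) − (k**2 + 13*k/6 + 4/3) = 0.
From deg A=1, deg B=0, deg C=2: d=1.
Solve for f: f(k) = (2*k + 1)/6 (degree 1 ≤ 1).
So s_k = (B(k−1)f/C)·t_k = ((2*k + 1)/(6*k**2 + 13*k + 8))·t_k = -2*3**k*(2*k + 1)*factorial(k).
Δs = -2*3**k*(6*k**2 + 13*k + 8)*factorial(k), as required.

s_k = - 2 \cdot 3^{k} \left(2 k + 1\right) k!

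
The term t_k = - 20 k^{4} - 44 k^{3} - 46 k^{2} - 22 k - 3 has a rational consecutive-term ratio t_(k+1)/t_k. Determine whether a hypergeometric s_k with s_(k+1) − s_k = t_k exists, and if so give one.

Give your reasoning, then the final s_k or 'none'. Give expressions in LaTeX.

s_k = k \left(- 4 k^{4} - k^{3} + k + 1\right)

Compute t_(k+1)/t_k: get (20*k**4 + 124*k**3 + 298*k**2 + 326*k + 135)/(20*k**4 + 44*k**3 + 46*k**2 + 22*k + 3).
A = 1, B = 1, C = k**4 + 11*k**3/5 + 23*k**2/10 + 11*k/10 + 3/20.
Set up (1)·f(k+1) − (1)·f(k) − (k**4 + 11*k**3/5 + 23*k**2/10 + 11*k/10 + 3/20) = 0.
Bound: deg f ≤ 5.
Match coefficients ⇒ f(k) = k*(4*k**4 + k**3 - k - 1)/20.
Get s_k = R·t_k = k*(-4*k**4 - k**3 + k + 1) with R(k) = B(k−1)f(k)/C(k) = k*(4*k**4 + k**3 - k - 1)/(20*k**4 + 44*k**3 + 46*k**2 + 22*k + 3).
Verify: -20*k**4 - 44*k**3 - 46*k**2 - 22*k - 3 matches t_k.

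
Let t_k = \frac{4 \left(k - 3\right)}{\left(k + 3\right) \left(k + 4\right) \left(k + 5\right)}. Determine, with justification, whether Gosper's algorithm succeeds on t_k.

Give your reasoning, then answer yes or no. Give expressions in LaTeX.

Yes. s_k = - \frac{4 k}{\left(k + 3\right) \left(k + 4\right)}.

The ratio is (k - 2)*(k + 3)/((k - 3)*(k + 6)).
Take A(k)=k + 3, B(k)=k + 6, C(k)=k - 3.
Need (k + 3)·f(k+1) − (k + 5)·f(k) = k - 3.
From deg A=1, deg B=1, deg C=1: d=2.
Solve for f: f(k) = -k (degree 1 ≤ 2).
So s_k = (B(k−1)f/C)·t_k = (-k*(k + 5)/(k - 3))·t_k = -4*k/((k + 3)*(k + 4)).
Δs = 4*(k - 3)/(k**3 + 12*k**2 + 47*k + 60), as required.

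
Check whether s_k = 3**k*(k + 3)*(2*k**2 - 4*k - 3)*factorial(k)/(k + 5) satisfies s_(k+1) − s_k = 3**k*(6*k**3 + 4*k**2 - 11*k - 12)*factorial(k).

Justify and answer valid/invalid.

s_(k+1) = 3**(k + 1)*(k + 4)*(2*k**2 - 5)*factorial(k + 1)/(k + 6)
s_(k+1) − s_k = 3**k*(6*k**5 + 58*k**4 + 145*k**3 - 27*k**2 - 336*k - 246)*factorial(k)/((k + 5)*(k + 6))
(s_(k+1) − s_k) − t_k = -2*3**k*(6*k**4 + 34*k**3 + 7*k**2 - 63*k - 57)*factorial(k)/((k + 5)*(k + 6))

Invalid: residual -2*3**k*(6*k**4 + 34*k**3 + 7*k**2 - 63*k - 57)*factorial(k)/((k + 5)*(k + 6)) ≠ 0.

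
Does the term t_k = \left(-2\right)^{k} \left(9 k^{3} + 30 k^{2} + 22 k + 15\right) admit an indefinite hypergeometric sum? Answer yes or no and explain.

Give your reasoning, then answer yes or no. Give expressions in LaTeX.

Yes. s_k = \left(-2\right)^{k} \left(- 3 k^{3} - 4 k^{2} + 4 k - 3\right).

Ratio r(k) = 2*(-9*k**3 - 57*k**2 - 109*k - 76)/(9*k**3 + 30*k**2 + 22*k + 15).
So A=-2 and B=1, with C=k**3 + 10*k**2/3 + 22*k/9 + 5/3.
Solve (-2)·f(k+1) − (1)·f(k) = k**3 + 10*k**2/3 + 22*k/9 + 5/3.
Bound: deg f ≤ 3.
A polynomial solution: f(k) = -(3*k**3 + 4*k**2 - 4*k + 3)/9.
Then R = B(k−1)f/C = -(3*k**3 + 4*k**2 - 4*k + 3)/(9*k**3 + 30*k**2 + 22*k + 15), so s_k = R(k)·t_k = (-2)**k*(-3*k**3 - 4*k**2 + 4*k - 3).
Check: Δs_k = (-2)**k*(9*k**3 + 30*k**2 + 22*k + 15). ✓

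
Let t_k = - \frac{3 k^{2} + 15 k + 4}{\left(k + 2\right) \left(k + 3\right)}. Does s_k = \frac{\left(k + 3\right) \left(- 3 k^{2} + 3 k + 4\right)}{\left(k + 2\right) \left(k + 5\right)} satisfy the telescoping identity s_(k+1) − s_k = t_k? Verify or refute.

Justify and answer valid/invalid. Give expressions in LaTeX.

s_(k+1) = (k + 4)*(3*k - 3*(k + 1)**2 + 7)/((k + 3)*(k + 6))
s_(k+1) − s_k = (-3*k**4 - 48*k**3 - 211*k**2 - 310*k - 56)/(k**4 + 16*k**3 + 91*k**2 + 216*k + 180)
(s_(k+1) − s_k) − t_k = 8*(6*k**2 + 23*k + 8)/(k**4 + 16*k**3 + 91*k**2 + 216*k + 180)

Invalid: residual \frac{8 \left(6 k^{2} + 23 k + 8\right)}{k^{4} + 16 k^{3} + 91 k^{2} + 216 k + 180} ≠ 0.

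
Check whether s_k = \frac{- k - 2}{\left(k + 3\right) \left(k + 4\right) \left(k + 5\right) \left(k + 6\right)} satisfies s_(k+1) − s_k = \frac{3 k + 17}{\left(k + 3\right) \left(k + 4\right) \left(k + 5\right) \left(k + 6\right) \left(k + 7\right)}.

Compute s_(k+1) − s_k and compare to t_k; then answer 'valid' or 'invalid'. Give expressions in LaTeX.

Invalid: residual - \frac{12}{k^{5} + 25 k^{4} + 245 k^{3} + 1175 k^{2} + 2754 k + 2520} ≠ 0.

s_(k+1) = (-k - 3)/((k + 4)*(k + 5)*(k + 6)*(k + 7))
s_(k+1) − s_k = ((k + 2)*(k + 7) - (k + 3)**2)/((k + 3)*(k + 4)*(k + 5)*(k + 6)*(k + 7))
(s_(k+1) − s_k) − t_k = -12/(k**5 + 25*k**4 + 245*k**3 + 1175*k**2 + 2754*k + 2520)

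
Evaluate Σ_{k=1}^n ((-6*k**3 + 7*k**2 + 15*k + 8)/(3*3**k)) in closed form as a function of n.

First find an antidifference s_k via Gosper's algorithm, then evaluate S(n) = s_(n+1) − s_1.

The ratio is (6*k**3 + 11*k**2 - 11*k - 24)/(3*(6*k**3 - 7*k**2 - 15*k - 8)).
Factor: A=1/3; B=1; C=k**3 - 7*k**2/6 - 5*k/2 - 4/3.
Need (1/3)·f(k+1) − (1)·f(k) = k**3 - 7*k**2/6 - 5*k/2 - 4/3.
Degrees (0,0,3) ⇒ d ≤ 3.
Solve for f: f(k) = -(3*k**3 + k**2 - 2*k - 3)/2 (degree 3 ≤ 3).
Get s_k = R·t_k = (3*k**3 + k**2 - 2*k - 3)/3**k with R(k) = B(k−1)f(k)/C(k) = -3*(3*k**3 + k**2 - 2*k - 3)/(6*k**3 - 7*k**2 - 15*k - 8).
Check: Δs_k = (-6*k**3 + 7*k**2 + 15*k + 8)/(3*3**k). ✓
Evaluate: s_(n+1) = 3**(-n - 1)*(3*n**3 + 10*n**2 + 9*n - 1); subtract s_(1) = -1/3 ⇒ S(n) = 3**(-n - 1)*(3**n + 3*n**3 + 10*n**2 + 9*n - 1).

S(n) = 3**(-n - 1)*(3**n + 3*n**3 + 10*n**2 + 9*n - 1)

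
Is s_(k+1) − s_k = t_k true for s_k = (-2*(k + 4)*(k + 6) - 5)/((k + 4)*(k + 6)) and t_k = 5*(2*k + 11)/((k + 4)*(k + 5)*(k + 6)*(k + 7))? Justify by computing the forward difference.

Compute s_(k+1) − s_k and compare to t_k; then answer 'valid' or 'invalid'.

s_(k+1) = (-2*(k + 5)*(k + 7) - 5)/((k + 5)*(k + 7))
s_(k+1) − s_k = 5*(2*k + 11)/(k**4 + 22*k**3 + 179*k**2 + 638*k + 840)
(s_(k+1) − s_k) − t_k = 0

valid; difference matches t_k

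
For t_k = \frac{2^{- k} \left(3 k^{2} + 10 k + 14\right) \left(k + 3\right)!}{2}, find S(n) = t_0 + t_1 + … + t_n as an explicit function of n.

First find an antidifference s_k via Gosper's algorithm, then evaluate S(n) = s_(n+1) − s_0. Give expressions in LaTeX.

Step 1: r(k) = (k + 4)*(10*k + 3*(k + 1)**2 + 24)/(2*(3*k**2 + 10*k + 14)).
Factor: A=k/2 + 2; B=1; C=k**2 + 10*k/3 + 14/3.
Key eq: (k/2 + 2)·f(k+1) = (1)·f(k) + (k**2 + 10*k/3 + 14/3).
d = 1 from the (1,0,2) case.
Solving with deg f ≤ 1: f(k) = 2*(3*k + 1)/3.
Certificate R = B(k−1)f/C = 2*(3*k + 1)/(3*k**2 + 10*k + 14) gives s_k = (3*k + 1)*factorial(k + 3)/2**k.
Verify: (3*k**2 + 10*k + 14)*factorial(k + 3)/(2*2**k) matches t_k.
Evaluate: s_(n+1) = 2**(-n - 1)*(3*n + 4)*factorial(n + 4); subtract s_(0) = 6 ⇒ S(n) = -6 + 3*n*factorial(n + 4)/(2*2**n) + 2*factorial(n + 4)/2**n.

S(n) = -6 + \frac{3 \cdot 2^{- n} n \left(n + 4\right)!}{2} + 2 \cdot 2^{- n} \left(n + 4\right)!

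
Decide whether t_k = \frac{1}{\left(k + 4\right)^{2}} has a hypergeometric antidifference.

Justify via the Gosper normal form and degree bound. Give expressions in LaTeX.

The ratio is (k + 4)**2/(k + 5)**2.
Factor: A=k**2 + 8*k + 16; B=k**2 + 10*k + 25; C=1.
f must satisfy (k**2 + 8*k + 16)·f(k+1) − (k**2 + 8*k + 16)·f(k) = 1.
Bound: deg f ≤ 0.
Generic f = c0 gives residual -1; -1 = 0 cannot hold, so t_k is not Gosper-summable.

No; the coefficient equations for f are inconsistent.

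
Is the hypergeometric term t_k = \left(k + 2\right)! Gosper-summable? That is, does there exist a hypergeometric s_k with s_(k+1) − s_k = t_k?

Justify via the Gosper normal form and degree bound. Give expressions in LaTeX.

No — t_k has no hypergeometric antidifference.

r(k) = k + 3 after simplifying.
A = k + 3, B = 1, C = 1.
f must satisfy (k + 3)·f(k+1) − (1)·f(k) = 1.
Bound: deg f ≤ -1.
Bound -1 < 0, so the key equation has no polynomial solution.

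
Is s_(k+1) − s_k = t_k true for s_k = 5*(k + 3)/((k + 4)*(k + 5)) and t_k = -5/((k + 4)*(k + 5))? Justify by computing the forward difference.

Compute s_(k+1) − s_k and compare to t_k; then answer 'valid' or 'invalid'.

Invalid: residual 20/(k**3 + 15*k**2 + 74*k + 120) ≠ 0.

s_(k+1) = 5*(k + 4)/((k + 5)*(k + 6))
s_(k+1) − s_k = 5*(-k - 2)/(k**3 + 15*k**2 + 74*k + 120)
(s_(k+1) − s_k) − t_k = 20/(k**3 + 15*k**2 + 74*k + 120)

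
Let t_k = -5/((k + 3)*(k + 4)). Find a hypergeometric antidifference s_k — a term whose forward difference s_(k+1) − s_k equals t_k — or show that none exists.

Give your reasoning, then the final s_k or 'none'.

Ratio r(k) = (k + 3)/(k + 5).
So A=k + 3 and B=k + 5, with C=1.
Key eq: (k + 3)·f(k+1) = (k + 4)·f(k) + (1).
Degrees (1,1,0) ⇒ d ≤ 1.
A polynomial solution: f(k) = k/3.
R(k) = B(k−1)·f(k)/C(k) = k*(k + 4)/3; s_k = R·t_k = -5*k/(3*k + 9).
Verify: -5/(k**2 + 7*k + 12) matches t_k.

s_k = -5*k/(3*k + 9)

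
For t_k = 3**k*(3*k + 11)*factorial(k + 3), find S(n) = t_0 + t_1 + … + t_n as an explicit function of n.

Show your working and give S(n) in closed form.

r(k) = 3*(k + 4)*(3*k + 14)/(3*k + 11) after simplifying.
Gosper form: A/B · C(k+1)/C(k) with A=3*k + 12, B=1, C=k + 11/3.
Set up (3*k + 12)·f(k+1) − (1)·f(k) − (k + 11/3) = 0.
d = 0 from the (1,0,1) case.
A polynomial solution: f(k) = 1/3.
Certificate R = B(k−1)f/C = 1/(3*k + 11) gives s_k = 3**k*factorial(k + 3).
s_(k+1) − s_k = 3**k*(3*k + 11)*factorial(k + 3) = t_k.
Telescope: S(n) = s_(n+1) − s_(0) = 3**(n + 1)*factorial(n + 4) − (6) = 3*3**n*factorial(n + 4) - 6.

S(n) = 3*3**n*factorial(n + 4) - 6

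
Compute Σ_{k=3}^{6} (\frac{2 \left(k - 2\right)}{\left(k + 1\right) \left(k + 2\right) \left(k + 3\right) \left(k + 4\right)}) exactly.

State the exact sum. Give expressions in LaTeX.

r(k) = (k - 1)*(k + 1)/((k - 2)*(k + 5)) after simplifying.
Gosper form: A/B · C(k+1)/C(k) with A=k + 1, B=k + 5, C=k - 2.
Key eq: (k + 1)·f(k+1) = (k + 4)·f(k) + (k - 2).
d = 3 from the (1,1,1) case.
A polynomial solution: f(k) = -k*(k**2 + 6*k + 17)/12.
Certificate R = B(k−1)f/C = -k*(k + 4)*(k**2 + 6*k + 17)/(12*(k - 2)) gives s_k = k*(-k**2 - 6*k - 17)/(6*(k + 1)*(k + 2)*(k + 3)).
Δs = 2*(k - 2)/(k**4 + 10*k**3 + 35*k**2 + 50*k + 24), as required.
Evaluate s at k=7 and k=3: -7/40 and -11/60; difference 1/120.

Σ = 1/120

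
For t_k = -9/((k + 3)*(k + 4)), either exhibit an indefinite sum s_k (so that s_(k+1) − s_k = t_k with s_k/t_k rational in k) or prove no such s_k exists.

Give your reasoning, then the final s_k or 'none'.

s_k = -3*k/(k + 3)

t_(k+1)/t_k = (k + 3)/(k + 5).
Factor: A=k + 3; B=k + 5; C=1.
Key eq: (k + 3)·f(k+1) = (k + 4)·f(k) + (1).
d = 1 from the (1,1,0) case.
Solve for f: f(k) = k/3 (degree 1 ≤ 1).
Then R = B(k−1)f/C = k*(k + 4)/3, so s_k = R(k)·t_k = -3*k/(k + 3).
s_(k+1) − s_k = -9/(k**2 + 7*k + 12) = t_k.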